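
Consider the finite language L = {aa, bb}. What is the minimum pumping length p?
p = 3

For a finite language L, the pumping lemma holds vacuously if p > max|s| for s ∈ L.

The longest string in L = {aa, bb} has length 2.
If p = 3, then no string s ∈ L has |s| ≥ p, so the condition is vacuously true.

The minimum pumping length is p = 3.

Why no smaller p works: for any p ≤ 2, the longest string s ∈ L has |s| = 2 ≥ p, so it would
have to be pumpable; but pumping up (i = 2, 3, ...) produces ever longer strings, which cannot all lie in the
finite language L. So the pumping property fails for every p ≤ 2.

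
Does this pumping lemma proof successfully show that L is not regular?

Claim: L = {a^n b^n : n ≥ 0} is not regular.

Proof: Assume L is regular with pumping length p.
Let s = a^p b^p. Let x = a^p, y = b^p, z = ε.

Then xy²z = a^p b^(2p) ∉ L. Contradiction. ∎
The proof is INCORRECT.

Error: The decomposition violates |xy| ≤ p.
With x = a^p and y = b^p, we have |xy| = 2p > p.
The pumping lemma requires |xy| ≤ p, so y must be within the first p characters.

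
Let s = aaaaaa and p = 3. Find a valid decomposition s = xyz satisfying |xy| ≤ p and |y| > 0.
x = 'aa', y = 'a', z = 'aaa'

For s = aaaaaa and p = 3, one valid decomposition is:
- x = 'aa' (length 2)
- y = 'a' (length 1)
- z = 'aaa' (length 3)

Verification:
- xyz = 'aa' + 'a' + 'aaa' = aaaaaa ✓
- |xy| = 3 ≤ 3 ✓
- |y| = 1 > 0 ✓

All pumping lemma constraints are satisfied.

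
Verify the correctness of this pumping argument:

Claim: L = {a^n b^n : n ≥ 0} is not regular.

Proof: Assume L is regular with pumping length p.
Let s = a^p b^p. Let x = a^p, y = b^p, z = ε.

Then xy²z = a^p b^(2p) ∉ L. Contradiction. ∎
The proof is INCORRECT.

Error: The decomposition violates |xy| ≤ p.
With x = a^p and y = b^p, we have |xy| = 2p > p.
The pumping lemma requires |xy| ≤ p, so y must be within the first p characters.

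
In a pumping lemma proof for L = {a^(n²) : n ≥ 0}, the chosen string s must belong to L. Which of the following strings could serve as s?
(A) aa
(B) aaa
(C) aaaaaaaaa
(C) aaaaaaaaa

The pumping lemma is applied to a string s that lies in L, so first check membership of each option:
- (A) aa has length 2, strictly between 1² = 1 and 2² = 4, so it is not in L ✗
- (B) aaa has length 3, strictly between 1² = 1 and 2² = 4, so it is not in L ✗
- (C) aaaaaaaaa has length 9 = 3², a perfect square, so it is in L ✓

Only (C) aaaaaaaaa is in L, so it is the only candidate that could play the role of s.
(In a complete proof one picks s in terms of the pumping length p so that |s| ≥ p is guaranteed; a fixed string like aaaaaaaaa illustrates the shape of such an s.)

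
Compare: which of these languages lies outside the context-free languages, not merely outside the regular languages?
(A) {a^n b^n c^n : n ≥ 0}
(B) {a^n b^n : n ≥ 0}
(A) {a^n b^n c^n : n ≥ 0}

(A) {a^n b^n c^n : n ≥ 0} requires the CFL pumping lemma.

- {a^n b^n : n ≥ 0} is context-free (but not regular)
  • Can be shown non-regular with the regular pumping lemma
  • After pumping, the number of a's and b's become unequal

- {a^n b^n c^n : n ≥ 0} is NOT context-free
  • Requires the CFL pumping lemma to prove
  • Cannot maintain three equal counts simultaneously

The CFL pumping lemma is "stronger" in that it can prove non-membership
in the larger class of context-free languages.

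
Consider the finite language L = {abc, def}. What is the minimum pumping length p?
p = 4

For a finite language L, the pumping lemma holds vacuously if p > max|s| for s ∈ L.

The longest string in L = {abc, def} has length 3.
If p = 4, then no string s ∈ L has |s| ≥ p, so the condition is vacuously true.

The minimum pumping length is p = 4.

Why no smaller p works: for any p ≤ 3, the longest string s ∈ L has |s| = 3 ≥ p, so it would
have to be pumpable; but pumping up (i = 2, 3, ...) produces ever longer strings, which cannot all lie in the
finite language L. So the pumping property fails for every p ≤ 3.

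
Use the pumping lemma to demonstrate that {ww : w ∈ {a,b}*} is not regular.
Assume for contradiction that L is regular, and let p ≥ 1 be the pumping length given by the pumping lemma.
Choose s = a^p b a^p b. Then s ∈ L (take w = a^p b) and |s| = 2p + 2 ≥ p.
By the pumping lemma, s = xyz for some x, y, z with |xy| ≤ p, |y| ≥ 1, and xy^i z ∈ L for every i ≥ 0.
Since |xy| ≤ p and the first p symbols of s are all a's, y = a^k for some k with 1 ≤ k ≤ p.

Take i = 2: t = xy²z = a^(p + k) b a^p b.
Suppose t = uu for some string u. The string t contains exactly two b's and ends in b, so u contains exactly one b and ends in b; hence u = a^j b for some j, and uu = a^j b a^j b. Comparing with t = a^(p + k) b a^p b forces j = p + k (first block) and j = p (second block), which is impossible since k ≥ 1. So t ∉ L.

This contradicts the pumping lemma, which requires xy^i z ∈ L for all i ≥ 0.
Hence L = {ww : w ∈ {a,b}*} is not regular. ∎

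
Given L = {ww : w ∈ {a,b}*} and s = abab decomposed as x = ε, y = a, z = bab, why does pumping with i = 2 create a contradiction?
xy²z = aabab ∉ L

Pumping with i = 2 replaces y = a by y² = aa:
- Original: s = xyz = abab; abab splits into halves ab · ab, which are equal, so it is in L (w = ab)
- Pumped: xy²z = ε · aa · bab = aabab
- aabab has odd length 5, so it cannot be written as ww and is not in L

The pumping lemma would require xy²z ∈ L, so this decomposition yields a contradiction.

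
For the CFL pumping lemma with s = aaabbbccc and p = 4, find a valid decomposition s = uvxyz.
u='aa', v='a', x='bb', y='b', z='ccc'

For s = aaabbbccc with pumping length p = 4:

One valid decomposition:
- u = 'aa'
- v = 'a'
- x = 'bb'
- y = 'b'
- z = 'ccc'

Verification:
- uvxyz = 'aa' + 'a' + 'bb' + 'b' + 'ccc' = aaabbbccc ✓
- |vxy| = |'abbb'| = 4 ≤ 4 ✓
- |vy| = |'ab'| = 2 > 0 ✓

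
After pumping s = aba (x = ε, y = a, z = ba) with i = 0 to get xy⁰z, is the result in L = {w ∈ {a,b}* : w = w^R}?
No

xy⁰z = ε · ε · ba = ba.
ba reversed is ab ≠ ba, so it is not a palindrome and is not in L.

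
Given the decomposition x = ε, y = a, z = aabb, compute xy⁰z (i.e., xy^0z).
aabb

Given x = '', y = 'a', z = 'aabb' and i = 0:

xy^0z = x + y·y·...·y (0 times) + z
       = '' + 'a'^0 + 'aabb'
       = '' + '' + 'aabb'
       = 'aabb'

The pumped string is 'aabb' with length 4.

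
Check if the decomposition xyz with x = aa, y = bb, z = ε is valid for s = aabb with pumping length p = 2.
Violated: |xy| ≤ p

The decomposition x = aa, y = bb, z = ε for s = aabb with p = 2
violates the constraint: |xy| ≤ p

|xy| = |aabb| = 4 > 2 = p. The decomposition puts too many characters in xy.

Pumping lemma constraints:
1. xyz = s (decomposition is valid)
2. |xy| ≤ p
3. |y| > 0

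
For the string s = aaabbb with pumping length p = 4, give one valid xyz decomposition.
x = '', y = 'aa', z = 'abbb'

For s = aaabbb and p = 4, one valid decomposition is:
- x = '' (length 0)
- y = 'aa' (length 2)
- z = 'abbb' (length 4)

Verification:
- xyz = '' + 'aa' + 'abbb' = aaabbb ✓
- |xy| = 2 ≤ 4 ✓
- |y| = 2 > 0 ✓

All pumping lemma constraints are satisfied.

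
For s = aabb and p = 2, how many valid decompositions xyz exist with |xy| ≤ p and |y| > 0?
3

For s = 'aabb' with pumping length p = 2:

Constraints: |xy| ≤ 2, |y| > 0

Valid decompositions (|xy| ≤ p, |y| ≥ 1):
  • x='', y='a', z='abb'
  • x='a', y='a', z='bb'
  • x='', y='aa', z='bb'

Total count: 3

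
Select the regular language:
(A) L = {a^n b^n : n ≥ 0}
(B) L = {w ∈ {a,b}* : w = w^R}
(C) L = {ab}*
(C) {ab}*

(C) L = {ab}* is regular.

This can be recognized by a finite automaton (DFA/NFA).
Regular expressions like {ab}* define regular languages.

The other choices are not regular:
- {a^n b^n : n ≥ 0}: After pumping, the number of a's and b's become unequal
- {w ∈ {a,b}* : w = w^R}: After pumping, the string is no longer symmetric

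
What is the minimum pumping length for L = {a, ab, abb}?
p = 4

For a finite language L, the pumping lemma holds vacuously if p > max|s| for s ∈ L.

The longest string in L = {a, ab, abb} has length 3.
If p = 4, then no string s ∈ L has |s| ≥ p, so the condition is vacuously true.

The minimum pumping length is p = 4.

Why no smaller p works: for any p ≤ 3, the longest string s ∈ L has |s| = 3 ≥ p, so it would
have to be pumpable; but pumping up (i = 2, 3, ...) produces ever longer strings, which cannot all lie in the
finite language L. So the pumping property fails for every p ≤ 3.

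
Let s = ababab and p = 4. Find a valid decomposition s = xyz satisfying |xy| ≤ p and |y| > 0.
x = 'a', y = 'b', z = 'abab'

For s = ababab and p = 4, one valid decomposition is:
- x = 'a' (length 1)
- y = 'b' (length 1)
- z = 'abab' (length 4)

Verification:
- xyz = 'a' + 'b' + 'abab' = ababab ✓
- |xy| = 2 ≤ 4 ✓
- |y| = 1 > 0 ✓

All pumping lemma constraints are satisfied.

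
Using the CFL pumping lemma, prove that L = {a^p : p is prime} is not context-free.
Assume for contradiction that L is context-free, and let p ≥ 1 be the pumping length given by the pumping lemma for CFLs.
Choose a prime q with q ≥ p and let s = a^q. Then s ∈ L and |s| = q ≥ p.
By the CFL pumping lemma, s = uvxyz for some u, v, x, y, z with |vxy| ≤ p, |vy| ≥ 1, and uv^i xy^i z ∈ L for every i ≥ 0.
All symbols are a's, so only lengths matter: let k = |vy|, with 1 ≤ k ≤ p. Then |uv^i xy^i z| = q + (i − 1)k.

Take i = q + 1: the length is q + qk = q(k + 1).
Both factors satisfy q ≥ 2 and k + 1 ≥ 2, so q(k + 1) is composite and uv^(q+1) xy^(q+1) z ∉ L.

This contradicts the CFL pumping lemma, which requires uv^i xy^i z ∈ L for all i ≥ 0.
Hence L = {a^p : p is prime} is not context-free. ∎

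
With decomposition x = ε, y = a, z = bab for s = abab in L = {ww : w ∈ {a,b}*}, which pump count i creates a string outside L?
i = 2

xy²z = ε · aa · bab = aabab; aabab has odd length 5, so it cannot be written as ww and is not in L.
(Other choices also work, e.g. i = 0, 3; only i = 1 is guaranteed to stay in L since xy¹z = s.)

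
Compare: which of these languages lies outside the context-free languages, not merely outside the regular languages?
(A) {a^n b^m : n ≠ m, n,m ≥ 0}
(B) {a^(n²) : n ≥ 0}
(B) {a^(n²) : n ≥ 0}

(B) {a^(n²) : n ≥ 0} requires the CFL pumping lemma.

- {a^n b^m : n ≠ m, n,m ≥ 0} is context-free (but not regular)
  • Can be shown non-regular with the regular pumping lemma
  • After pumping a's, we can make n = m

- {a^(n²) : n ≥ 0} is NOT context-free
  • Requires the CFL pumping lemma to prove
  • Gaps between squares grow unboundedly

The CFL pumping lemma is "stronger" in that it can prove non-membership
in the larger class of context-free languages.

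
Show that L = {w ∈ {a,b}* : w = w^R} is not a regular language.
Assume for contradiction that L is regular, and let p ≥ 1 be the pumping length given by the pumping lemma.
Choose s = a^p b a^p. Then s ∈ L (it reads the same in both directions) and |s| = 2p + 1 ≥ p.
By the pumping lemma, s = xyz for some x, y, z with |xy| ≤ p, |y| ≥ 1, and xy^i z ∈ L for every i ≥ 0.
Since |xy| ≤ p and the first p symbols of s are all a's, y = a^k for some k with 1 ≤ k ≤ p.

Take i = 0: xy⁰z = a^(p − k) b a^p.
Its reversal is a^p b a^(p − k). These differ because the block of a's before the unique b has length p − k in one and p in the other, and p − k ≠ p since k ≥ 1. So xy⁰z is not a palindrome, i.e. xy⁰z ∉ L.

This contradicts the pumping lemma, which requires xy^i z ∈ L for all i ≥ 0.
Hence L = {w ∈ {a,b}* : w = w^R} is not regular. ∎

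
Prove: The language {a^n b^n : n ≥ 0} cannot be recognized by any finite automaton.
Assume for contradiction that L is regular, and let p ≥ 1 be the pumping length given by the pumping lemma.
Choose s = a^p b^p. Then s ∈ L and |s| = 2p ≥ p.
By the pumping lemma, s = xyz for some x, y, z with |xy| ≤ p, |y| ≥ 1, and xy^i z ∈ L for every i ≥ 0.
Since |xy| ≤ p and the first p symbols of s are all a's, we must have y = a^k for some k with 1 ≤ k ≤ p.

Take i = 0: xy⁰z = a^(p − k) b^p.
This string has p − k a's but p b's, and p − k < p because k ≥ 1. So xy⁰z ∉ L.

This contradicts the pumping lemma, which requires xy^i z ∈ L for all i ≥ 0.
Hence L = {a^n b^n : n ≥ 0} is not regular. ∎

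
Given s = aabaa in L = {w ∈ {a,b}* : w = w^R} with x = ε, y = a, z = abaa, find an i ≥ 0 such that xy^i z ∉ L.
i = 2

xy²z = ε · aa · abaa = aaabaa; aaabaa reversed is aabaaa ≠ aaabaa, so it is not a palindrome and is not in L.
(Other choices also work, e.g. i = 0, 3; only i = 1 is guaranteed to stay in L since xy¹z = s.)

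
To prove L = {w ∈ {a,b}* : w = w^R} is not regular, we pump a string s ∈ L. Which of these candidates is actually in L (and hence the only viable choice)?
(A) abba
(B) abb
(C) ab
(A) abba

The pumping lemma is applied to a string s that lies in L, so first check membership of each option:
- (A) abba reversed is abba, the same string, so it is a palindrome and is in L ✓
- (B) abb reversed is bba ≠ abb, so it is not a palindrome and is not in L ✗
- (C) ab reversed is ba ≠ ab, so it is not a palindrome and is not in L ✗

Only (A) abba is in L, so it is the only candidate that could play the role of s.
(In a complete proof one picks s in terms of the pumping length p so that |s| ≥ p is guaranteed; a fixed string like abba illustrates the shape of such an s.)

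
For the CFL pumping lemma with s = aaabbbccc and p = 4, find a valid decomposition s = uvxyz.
u='aa', v='a', x='bb', y='b', z='ccc'

For s = aaabbbccc with pumping length p = 4:

One valid decomposition:
- u = 'aa'
- v = 'a'
- x = 'bb'
- y = 'b'
- z = 'ccc'

Verification:
- uvxyz = 'aa' + 'a' + 'bb' + 'b' + 'ccc' = aaabbbccc ✓
- |vxy| = |'abbb'| = 4 ≤ 4 ✓
- |vy| = |'ab'| = 2 > 0 ✓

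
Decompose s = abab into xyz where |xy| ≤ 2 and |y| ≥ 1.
x = 'a', y = 'b', z = 'ab'

For s = abab and p = 2, one valid decomposition is:
- x = 'a' (length 1)
- y = 'b' (length 1)
- z = 'ab' (length 2)

Verification:
- xyz = 'a' + 'b' + 'ab' = abab ✓
- |xy| = 2 ≤ 2 ✓
- |y| = 1 > 0 ✓

All pumping lemma constraints are satisfied.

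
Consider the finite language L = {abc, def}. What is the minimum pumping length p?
p = 4

For a finite language L, the pumping lemma holds vacuously if p > max|s| for s ∈ L.

The longest string in L = {abc, def} has length 3.
If p = 4, then no string s ∈ L has |s| ≥ p, so the condition is vacuously true.

The minimum pumping length is p = 4.

Why no smaller p works: for any p ≤ 3, the longest string s ∈ L has |s| = 3 ≥ p, so it would
have to be pumpable; but pumping up (i = 2, 3, ...) produces ever longer strings, which cannot all lie in the
finite language L. So the pumping property fails for every p ≤ 3.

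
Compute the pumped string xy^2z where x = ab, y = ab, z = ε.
ababab

Given x = 'ab', y = 'ab', z = '' and i = 2:

xy^2z = x + y·y·...·y (2 times) + z
       = 'ab' + 'ab'^2 + ''
       = 'ab' + 'abab' + ''
       = 'ababab'

The pumped string is 'ababab' with length 6.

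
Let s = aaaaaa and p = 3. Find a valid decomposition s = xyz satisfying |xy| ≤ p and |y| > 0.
x = 'aa', y = 'a', z = 'aaa'

For s = aaaaaa and p = 3, one valid decomposition is:
- x = 'aa' (length 2)
- y = 'a' (length 1)
- z = 'aaa' (length 3)

Verification:
- xyz = 'aa' + 'a' + 'aaa' = aaaaaa ✓
- |xy| = 3 ≤ 3 ✓
- |y| = 1 > 0 ✓

All pumping lemma constraints are satisfied.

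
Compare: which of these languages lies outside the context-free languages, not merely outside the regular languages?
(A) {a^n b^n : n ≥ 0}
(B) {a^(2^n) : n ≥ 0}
(B) {a^(2^n) : n ≥ 0}

(B) {a^(2^n) : n ≥ 0} requires the CFL pumping lemma.

- {a^n b^n : n ≥ 0} is context-free (but not regular)
  • Can be shown non-regular with the regular pumping lemma
  • After pumping, the number of a's and b's become unequal

- {a^(2^n) : n ≥ 0} is NOT context-free
  • Requires the CFL pumping lemma to prove
  • Gaps between powers of 2 grow exponentially

The CFL pumping lemma is "stronger" in that it can prove non-membership
in the larger class of context-free languages.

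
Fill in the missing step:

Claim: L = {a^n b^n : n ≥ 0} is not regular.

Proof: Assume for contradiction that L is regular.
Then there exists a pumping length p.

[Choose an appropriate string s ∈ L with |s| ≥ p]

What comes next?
s = a^p b^p

This string is in L (has equal a's and b's) and has length 2p ≥ p.
Any decomposition xyz with |xy| ≤ p means y consists only of a's,
so pumping will unbalance the counts.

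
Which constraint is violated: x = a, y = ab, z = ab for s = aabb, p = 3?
Violated: xyz = s

The decomposition x = a, y = ab, z = ab for s = aabb with p = 3
violates the constraint: xyz = s

xyz = 'a' + 'ab' + 'ab' = 'aabab' ≠ 'aabb' = s. The decomposition doesn't reconstruct s.

Pumping lemma constraints:
1. xyz = s (decomposition is valid)
2. |xy| ≤ p
3. |y| > 0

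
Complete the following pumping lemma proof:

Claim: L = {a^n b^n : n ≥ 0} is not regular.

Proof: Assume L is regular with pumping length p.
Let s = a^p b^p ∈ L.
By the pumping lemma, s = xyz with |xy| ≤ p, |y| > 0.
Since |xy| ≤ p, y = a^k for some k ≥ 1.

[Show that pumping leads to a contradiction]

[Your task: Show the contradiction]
Consider xy²z = a^(p+k) b^p.

Since k ≥ 1, we have p + k > p.
So xy²z has more a's than b's: (p+k) a's vs p b's.
This means xy²z ∉ L because a^n b^n requires equal counts.

This contradicts the pumping lemma which states xy²z ∈ L.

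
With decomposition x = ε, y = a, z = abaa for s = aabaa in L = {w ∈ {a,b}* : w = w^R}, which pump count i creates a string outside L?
i = 0

xy⁰z = ε · ε · abaa = abaa; abaa reversed is aaba ≠ abaa, so it is not a palindrome and is not in L.
(Other choices also work, e.g. i = 2, 3; only i = 1 is guaranteed to stay in L since xy¹z = s.)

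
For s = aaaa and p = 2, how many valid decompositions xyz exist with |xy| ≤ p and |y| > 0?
3

For s = 'aaaa' with pumping length p = 2:

Constraints: |xy| ≤ 2, |y| > 0

Valid decompositions (|xy| ≤ p, |y| ≥ 1):
  • x='', y='a', z='aaa'
  • x='a', y='a', z='aa'
  • x='', y='aa', z='aa'

Total count: 3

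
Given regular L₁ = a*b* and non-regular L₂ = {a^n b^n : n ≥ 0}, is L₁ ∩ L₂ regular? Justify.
No — L₁ ∩ L₂ is not regular.

Every string a^n b^n already lies in a*b*, so L₁ ∩ L₂ = {a^n b^n : n ≥ 0} = L₂ itself, which is the standard non-regular language (pump s = a^p b^p).

Note that the bare facts "L₁ regular, L₂ non-regular" do not settle the question by themselves: the closure of regular languages under ∪, ∩, complement and difference applies only when BOTH operands are regular. With a non-regular operand the result can come out regular or non-regular depending on the specific languages, so one has to work out L₁ ∩ L₂ for this particular pair, as above.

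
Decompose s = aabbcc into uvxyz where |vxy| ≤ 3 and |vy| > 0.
u='aa', v='b', x='b', y='c', z='c'

For s = aabbcc with pumping length p = 3:

One valid decomposition:
- u = 'aa'
- v = 'b'
- x = 'b'
- y = 'c'
- z = 'c'

Verification:
- uvxyz = 'aa' + 'b' + 'b' + 'c' + 'c' = aabbcc ✓
- |vxy| = |'bbc'| = 3 ≤ 3 ✓
- |vy| = |'bc'| = 2 > 0 ✓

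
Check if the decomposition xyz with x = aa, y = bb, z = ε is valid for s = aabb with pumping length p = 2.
Violated: |xy| ≤ p

The decomposition x = aa, y = bb, z = ε for s = aabb with p = 2
violates the constraint: |xy| ≤ p

|xy| = |aabb| = 4 > 2 = p. The decomposition puts too many characters in xy.

Pumping lemma constraints:
1. xyz = s (decomposition is valid)
2. |xy| ≤ p
3. |y| > 0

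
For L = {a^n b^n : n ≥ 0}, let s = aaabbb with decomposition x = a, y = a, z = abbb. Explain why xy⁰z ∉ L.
xy⁰z = aabbb ∉ L

Pumping with i = 0 replaces y = a by y⁰ = ε:
- Original: s = xyz = aaabbb; aaabbb = a^3 b^3 has equal counts (3 = 3), so it is in L
- Pumped: xy⁰z = a · ε · abbb = aabbb
- aabbb has 2 a's and 3 b's; 2 ≠ 3, so it is not in L

The pumping lemma would require xy⁰z ∈ L, so this decomposition yields a contradiction.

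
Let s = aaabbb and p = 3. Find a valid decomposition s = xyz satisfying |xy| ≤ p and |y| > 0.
x = 'a', y = 'aa', z = 'bbb'

For s = aaabbb and p = 3, one valid decomposition is:
- x = 'a' (length 1)
- y = 'aa' (length 2)
- z = 'bbb' (length 3)

Verification:
- xyz = 'a' + 'aa' + 'bbb' = aaabbb ✓
- |xy| = 3 ≤ 3 ✓
- |y| = 2 > 0 ✓

All pumping lemma constraints are satisfied.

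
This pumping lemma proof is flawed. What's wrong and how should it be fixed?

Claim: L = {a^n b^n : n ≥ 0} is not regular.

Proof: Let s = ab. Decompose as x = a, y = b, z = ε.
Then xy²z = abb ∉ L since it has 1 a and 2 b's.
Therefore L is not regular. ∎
Error: The string s = ab might be shorter than the pumping length p.

Correction: Choose s = a^p b^p to ensure |s| ≥ p. Also, the decomposition is wrong: with |xy| ≤ p, y cannot include b's when s starts with p a's.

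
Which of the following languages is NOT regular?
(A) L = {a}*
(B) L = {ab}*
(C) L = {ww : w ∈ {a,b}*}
(C) {ww : w ∈ {a,b}*}

(C) L = {ww : w ∈ {a,b}*} is NOT regular.

The pumping lemma can be used to prove this:
After pumping, the two halves no longer match

The other languages are regular because they can be recognized by finite automata.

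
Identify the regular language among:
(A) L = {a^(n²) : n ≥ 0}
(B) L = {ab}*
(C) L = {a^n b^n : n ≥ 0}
(B) {ab}*

(B) L = {ab}* is regular.

This can be recognized by a finite automaton (DFA/NFA).
Regular expressions like {ab}* define regular languages.

The other choices are not regular:
- {a^(n²) : n ≥ 0}: After pumping, length is no longer a perfect square
- {a^n b^n : n ≥ 0}: After pumping, the number of a's and b's become unequal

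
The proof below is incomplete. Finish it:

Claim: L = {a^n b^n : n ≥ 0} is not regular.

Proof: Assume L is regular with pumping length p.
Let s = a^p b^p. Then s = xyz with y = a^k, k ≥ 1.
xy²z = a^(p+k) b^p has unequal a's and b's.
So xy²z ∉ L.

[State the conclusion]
This contradicts the pumping lemma for regular languages,
which guarantees xy^i z ∈ L for all i ≥ 0.

Since our assumption that L is regular leads to a contradiction,
we conclude that L = {a^n b^n : n ≥ 0} is NOT regular. ∎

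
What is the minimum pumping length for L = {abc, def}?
p = 4

For a finite language L, the pumping lemma holds vacuously if p > max|s| for s ∈ L.

The longest string in L = {abc, def} has length 3.
If p = 4, then no string s ∈ L has |s| ≥ p, so the condition is vacuously true.

The minimum pumping length is p = 4.

Why no smaller p works: for any p ≤ 3, the longest string s ∈ L has |s| = 3 ≥ p, so it would
have to be pumpable; but pumping up (i = 2, 3, ...) produces ever longer strings, which cannot all lie in the
finite language L. So the pumping property fails for every p ≤ 3.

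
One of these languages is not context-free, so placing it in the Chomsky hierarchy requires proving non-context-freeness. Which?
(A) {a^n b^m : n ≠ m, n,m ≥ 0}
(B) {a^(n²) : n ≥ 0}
(B) {a^(n²) : n ≥ 0}

(B) {a^(n²) : n ≥ 0} requires the CFL pumping lemma.

- {a^n b^m : n ≠ m, n,m ≥ 0} is context-free (but not regular)
  • Can be shown non-regular with the regular pumping lemma
  • After pumping a's, we can make n = m

- {a^(n²) : n ≥ 0} is NOT context-free
  • Requires the CFL pumping lemma to prove
  • Gaps between squares grow unboundedly

The CFL pumping lemma is "stronger" in that it can prove non-membership
in the larger class of context-free languages.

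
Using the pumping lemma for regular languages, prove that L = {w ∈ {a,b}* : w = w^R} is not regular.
Assume for contradiction that L is regular, and let p ≥ 1 be the pumping length given by the pumping lemma.
Choose s = a^p b a^p. Then s ∈ L (it reads the same in both directions) and |s| = 2p + 1 ≥ p.
By the pumping lemma, s = xyz for some x, y, z with |xy| ≤ p, |y| ≥ 1, and xy^i z ∈ L for every i ≥ 0.
Since |xy| ≤ p and the first p symbols of s are all a's, y = a^k for some k with 1 ≤ k ≤ p.

Take i = 0: xy⁰z = a^(p − k) b a^p.
Its reversal is a^p b a^(p − k). These differ because the block of a's before the unique b has length p − k in one and p in the other, and p − k ≠ p since k ≥ 1. So xy⁰z is not a palindrome, i.e. xy⁰z ∉ L.

This contradicts the pumping lemma, which requires xy^i z ∈ L for all i ≥ 0.
Hence L = {w ∈ {a,b}* : w = w^R} is not regular. ∎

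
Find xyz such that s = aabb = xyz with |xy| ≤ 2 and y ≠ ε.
x = 'a', y = 'a', z = 'bb'

For s = aabb and p = 2, one valid decomposition is:
- x = 'a' (length 1)
- y = 'a' (length 1)
- z = 'bb' (length 2)

Verification:
- xyz = 'a' + 'a' + 'bb' = aabb ✓
- |xy| = 2 ≤ 2 ✓
- |y| = 1 > 0 ✓

All pumping lemma constraints are satisfied.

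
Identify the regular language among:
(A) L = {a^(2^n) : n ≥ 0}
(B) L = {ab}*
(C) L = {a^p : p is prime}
(B) {ab}*

(B) L = {ab}* is regular.

This can be recognized by a finite automaton (DFA/NFA).
Regular expressions like {ab}* define regular languages.

The other choices are not regular:
- {a^p : p is prime}: After pumping, the length becomes composite
- {a^(2^n) : n ≥ 0}: After pumping, length is no longer a power of 2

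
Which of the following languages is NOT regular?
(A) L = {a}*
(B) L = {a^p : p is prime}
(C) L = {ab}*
(B) {a^p : p is prime}

(B) L = {a^p : p is prime} is NOT regular.

The pumping lemma can be used to prove this:
After pumping, the length becomes composite

The other languages are regular because they can be recognized by finite automata.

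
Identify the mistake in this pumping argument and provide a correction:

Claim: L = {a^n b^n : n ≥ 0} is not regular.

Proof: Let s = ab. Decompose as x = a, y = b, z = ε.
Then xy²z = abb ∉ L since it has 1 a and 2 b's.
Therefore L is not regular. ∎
Error: The string s = ab might be shorter than the pumping length p.

Correction: Choose s = a^p b^p to ensure |s| ≥ p. Also, the decomposition is wrong: with |xy| ≤ p, y cannot include b's when s starts with p a's.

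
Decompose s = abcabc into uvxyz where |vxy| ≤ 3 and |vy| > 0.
u='ab', v='c', x='a', y='b', z='c'

For s = abcabc with pumping length p = 3:

One valid decomposition:
- u = 'ab'
- v = 'c'
- x = 'a'
- y = 'b'
- z = 'c'

Verification:
- uvxyz = 'ab' + 'c' + 'a' + 'b' + 'c' = abcabc ✓
- |vxy| = |'cab'| = 3 ≤ 3 ✓
- |vy| = |'cb'| = 2 > 0 ✓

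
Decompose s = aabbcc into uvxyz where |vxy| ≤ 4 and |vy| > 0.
u='a', v='a', x='bb', y='c', z='c'

For s = aabbcc with pumping length p = 4:

One valid decomposition:
- u = 'a'
- v = 'a'
- x = 'bb'
- y = 'c'
- z = 'c'

Verification:
- uvxyz = 'a' + 'a' + 'bb' + 'c' + 'c' = aabbcc ✓
- |vxy| = |'abbc'| = 4 ≤ 4 ✓
- |vy| = |'ac'| = 2 > 0 ✓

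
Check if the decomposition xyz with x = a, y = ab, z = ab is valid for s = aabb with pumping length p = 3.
Violated: xyz = s

The decomposition x = a, y = ab, z = ab for s = aabb with p = 3
violates the constraint: xyz = s

xyz = 'a' + 'ab' + 'ab' = 'aabab' ≠ 'aabb' = s. The decomposition doesn't reconstruct s.

Pumping lemma constraints:
1. xyz = s (decomposition is valid)
2. |xy| ≤ p
3. |y| > 0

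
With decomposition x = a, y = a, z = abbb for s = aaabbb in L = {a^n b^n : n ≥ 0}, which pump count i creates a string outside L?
i = 3

xy³z = a · aaa · abbb = aaaaabbb; aaaaabbb has 5 a's and 3 b's; 5 ≠ 3, so it is not in L.
(Other choices also work, e.g. i = 0, 2; only i = 1 is guaranteed to stay in L since xy¹z = s.)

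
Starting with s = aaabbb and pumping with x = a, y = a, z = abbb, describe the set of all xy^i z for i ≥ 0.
{xy^i z : i ≥ 0} = {a^(2+i) b^3 : i ≥ 0} = {aabbb, aaabbb, aaaabbb, ...}

With x = a, y = a, z = abbb: Starting with aaabbb and pumping the second 'a', we get strings with 2+i a's followed by 3 b's for i = 0, 1, 2, ...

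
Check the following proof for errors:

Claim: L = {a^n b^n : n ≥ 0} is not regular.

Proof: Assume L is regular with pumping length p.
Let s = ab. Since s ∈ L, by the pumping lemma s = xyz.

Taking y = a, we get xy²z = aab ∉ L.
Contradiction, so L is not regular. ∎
The proof is INCORRECT.

Error: The string s = ab may be shorter than p.
The pumping lemma only applies to strings with |s| ≥ p, and p is not under our control.
We must choose s in terms of p, e.g. s = a^p b^p, to ensure |s| ≥ p.
(The proof also fixes one particular y; a valid argument must handle every decomposition with |xy| ≤ p and |y| ≥ 1 — for s = a^p b^p this forces y = a^k, and then xy²z = a^(p+k) b^p ∉ L.)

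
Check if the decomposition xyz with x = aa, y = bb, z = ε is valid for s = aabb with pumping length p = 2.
Violated: |xy| ≤ p

The decomposition x = aa, y = bb, z = ε for s = aabb with p = 2
violates the constraint: |xy| ≤ p

|xy| = |aabb| = 4 > 2 = p. The decomposition puts too many characters in xy.

Pumping lemma constraints:
1. xyz = s (decomposition is valid)
2. |xy| ≤ p
3. |y| > 0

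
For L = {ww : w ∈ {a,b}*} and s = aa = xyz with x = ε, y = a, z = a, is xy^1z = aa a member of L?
Yes

xy¹z = ε · a · a = aa.
aa splits into halves a · a, which are equal, so it is in L (w = a).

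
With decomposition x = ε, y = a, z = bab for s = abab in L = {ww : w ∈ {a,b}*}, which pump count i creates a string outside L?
i = 3

xy³z = ε · aaa · bab = aaabab; aaabab has length 6; its halves are aaa and bab, which differ, so it is not in L.
(Other choices also work, e.g. i = 0, 2; only i = 1 is guaranteed to stay in L since xy¹z = s.)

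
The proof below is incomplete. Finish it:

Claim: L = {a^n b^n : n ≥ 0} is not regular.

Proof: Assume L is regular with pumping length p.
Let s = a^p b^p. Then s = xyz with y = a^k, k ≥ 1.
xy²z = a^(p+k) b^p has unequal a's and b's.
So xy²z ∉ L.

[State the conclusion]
This contradicts the pumping lemma for regular languages,
which guarantees xy^i z ∈ L for all i ≥ 0.

Since our assumption that L is regular leads to a contradiction,
we conclude that L = {a^n b^n : n ≥ 0} is NOT regular. ∎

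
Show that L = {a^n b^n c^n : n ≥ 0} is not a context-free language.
Assume for contradiction that L is context-free, and let p ≥ 1 be the pumping length given by the pumping lemma for CFLs.
Choose s = a^p b^p c^p. Then s ∈ L and |s| = 3p ≥ p.
By the CFL pumping lemma, s = uvxyz for some u, v, x, y, z with |vxy| ≤ p, |vy| ≥ 1, and uv^i xy^i z ∈ L for every i ≥ 0.

Because |vxy| ≤ p, the window vxy cannot contain both an a and a c: any substring of s containing both must include the entire block b^p plus at least one a and one c, so it has length ≥ p + 2 > p.
Hence at least one of the letters a, c does not occur in vy at all.

Take i = 0: the string uxz is obtained from s by deleting |vy| ≥ 1 symbols, so |uxz| = 3p − |vy| < 3p.
But the letter (a or c) that does not occur in vy still occurs exactly p times in uxz. Every string of L with exactly p copies of some letter is a^p b^p c^p, of length 3p. Since |uxz| < 3p, uxz ∉ L.

This contradicts the CFL pumping lemma, which requires uv^i xy^i z ∈ L for all i ≥ 0.
Hence L = {a^n b^n c^n : n ≥ 0} is not context-free. ∎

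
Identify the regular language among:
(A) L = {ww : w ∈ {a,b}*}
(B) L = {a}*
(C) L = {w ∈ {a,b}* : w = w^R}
(B) {a}*

(B) L = {a}* is regular.

This can be recognized by a finite automaton (DFA/NFA).
Regular expressions like {a}* define regular languages.

The other choices are not regular:
- {w ∈ {a,b}* : w = w^R}: After pumping, the string is no longer symmetric
- {ww : w ∈ {a,b}*}: After pumping, the two halves no longer match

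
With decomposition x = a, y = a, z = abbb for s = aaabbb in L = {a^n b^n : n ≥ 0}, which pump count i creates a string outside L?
i = 0

xy⁰z = a · ε · abbb = aabbb; aabbb has 2 a's and 3 b's; 2 ≠ 3, so it is not in L.
(Other choices also work, e.g. i = 2, 3; only i = 1 is guaranteed to stay in L since xy¹z = s.)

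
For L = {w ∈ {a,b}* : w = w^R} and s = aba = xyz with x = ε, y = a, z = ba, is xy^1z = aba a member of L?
Yes

xy¹z = ε · a · ba = aba.
aba reversed is aba, the same string, so it is a palindrome and is in L.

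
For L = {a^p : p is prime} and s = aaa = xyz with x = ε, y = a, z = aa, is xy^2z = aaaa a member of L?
No

xy²z = ε · aa · aa = aaaa.
aaaa has length 4 = 2 × 2, which is not prime, so it is not in L.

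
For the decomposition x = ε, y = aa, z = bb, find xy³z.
aaaaaabb

Given x = '', y = 'aa', z = 'bb' and i = 3:

xy^3z = x + y·y·...·y (3 times) + z
       = '' + 'aa'^3 + 'bb'
       = '' + 'aaaaaa' + 'bb'
       = 'aaaaaabb'

The pumped string is 'aaaaaabb' with length 8.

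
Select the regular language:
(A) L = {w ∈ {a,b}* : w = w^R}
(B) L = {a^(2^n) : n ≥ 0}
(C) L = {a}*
(C) {a}*

(C) L = {a}* is regular.

This can be recognized by a finite automaton (DFA/NFA).
Regular expressions like {a}* define regular languages.

The other choices are not regular:
- {w ∈ {a,b}* : w = w^R}: After pumping, the string is no longer symmetric
- {a^(2^n) : n ≥ 0}: After pumping, length is no longer a power of 2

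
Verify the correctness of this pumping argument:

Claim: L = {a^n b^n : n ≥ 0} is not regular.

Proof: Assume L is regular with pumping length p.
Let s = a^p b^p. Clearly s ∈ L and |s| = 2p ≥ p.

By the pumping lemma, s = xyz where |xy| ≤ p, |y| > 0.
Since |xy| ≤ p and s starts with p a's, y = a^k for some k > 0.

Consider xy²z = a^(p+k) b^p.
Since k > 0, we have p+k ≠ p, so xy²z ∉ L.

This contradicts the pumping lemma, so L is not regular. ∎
The proof is correct.

This proof is valid because:
1. The string s = a^p b^p is correctly in L
2. The decomposition analysis is correct: y must consist only of a's
3. The contradiction is valid: pumping increases a's but not b's
4. The conclusion follows logically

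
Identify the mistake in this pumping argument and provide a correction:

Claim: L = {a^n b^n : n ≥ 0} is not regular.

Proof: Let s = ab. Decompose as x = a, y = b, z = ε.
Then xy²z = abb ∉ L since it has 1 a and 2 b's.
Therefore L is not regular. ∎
Error: The string s = ab might be shorter than the pumping length p.

Correction: Choose s = a^p b^p to ensure |s| ≥ p. Also, the decomposition is wrong: with |xy| ≤ p, y cannot include b's when s starts with p a's.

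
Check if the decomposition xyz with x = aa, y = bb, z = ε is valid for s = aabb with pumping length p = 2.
Violated: |xy| ≤ p

The decomposition x = aa, y = bb, z = ε for s = aabb with p = 2
violates the constraint: |xy| ≤ p

|xy| = |aabb| = 4 > 2 = p. The decomposition puts too many characters in xy.

Pumping lemma constraints:
1. xyz = s (decomposition is valid)
2. |xy| ≤ p
3. |y| > 0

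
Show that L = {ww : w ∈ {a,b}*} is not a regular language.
Assume for contradiction that L is regular, and let p ≥ 1 be the pumping length given by the pumping lemma.
Choose s = a^p b a^p b. Then s ∈ L (take w = a^p b) and |s| = 2p + 2 ≥ p.
By the pumping lemma, s = xyz for some x, y, z with |xy| ≤ p, |y| ≥ 1, and xy^i z ∈ L for every i ≥ 0.
Since |xy| ≤ p and the first p symbols of s are all a's, y = a^k for some k with 1 ≤ k ≤ p.

Take i = 2: t = xy²z = a^(p + k) b a^p b.
Suppose t = uu for some string u. The string t contains exactly two b's and ends in b, so u contains exactly one b and ends in b; hence u = a^j b for some j, and uu = a^j b a^j b. Comparing with t = a^(p + k) b a^p b forces j = p + k (first block) and j = p (second block), which is impossible since k ≥ 1. So t ∉ L.

This contradicts the pumping lemma, which requires xy^i z ∈ L for all i ≥ 0.
Hence L = {ww : w ∈ {a,b}*} is not regular. ∎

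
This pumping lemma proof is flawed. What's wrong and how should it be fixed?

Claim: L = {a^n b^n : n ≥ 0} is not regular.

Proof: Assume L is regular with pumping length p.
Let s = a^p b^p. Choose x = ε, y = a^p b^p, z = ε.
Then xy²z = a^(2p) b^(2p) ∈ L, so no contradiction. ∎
Error: The decomposition violates |xy| ≤ p. With y = a^p b^p, |xy| = |y| = 2p > p. (The proof also miscomputes xy²z, which would be a^p b^p a^p b^p rather than a^(2p) b^(2p), and it wrongly treats one harmless decomposition as settling the matter — the prover does not get to choose the decomposition.)

Correction: The pumping lemma requires |xy| ≤ p, and the argument must handle every decomposition satisfying |xy| ≤ p, |y| ≥ 1. Since s starts with p a's, any such y consists only of a's, say y = a^k with k ≥ 1. Then xy²z = a^(p+k) b^p has unequal numbers of a's and b's, so xy²z ∉ L — the required contradiction.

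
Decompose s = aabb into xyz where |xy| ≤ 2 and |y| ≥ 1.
x = 'a', y = 'a', z = 'bb'

For s = aabb and p = 2, one valid decomposition is:
- x = 'a' (length 1)
- y = 'a' (length 1)
- z = 'bb' (length 2)

Verification:
- xyz = 'a' + 'a' + 'bb' = aabb ✓
- |xy| = 2 ≤ 2 ✓
- |y| = 1 > 0 ✓

All pumping lemma constraints are satisfied.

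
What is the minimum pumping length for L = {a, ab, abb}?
p = 4

For a finite language L, the pumping lemma holds vacuously if p > max|s| for s ∈ L.

The longest string in L = {a, ab, abb} has length 3.
If p = 4, then no string s ∈ L has |s| ≥ p, so the condition is vacuously true.

The minimum pumping length is p = 4.

Why no smaller p works: for any p ≤ 3, the longest string s ∈ L has |s| = 3 ≥ p, so it would
have to be pumpable; but pumping up (i = 2, 3, ...) produces ever longer strings, which cannot all lie in the
finite language L. So the pumping property fails for every p ≤ 3.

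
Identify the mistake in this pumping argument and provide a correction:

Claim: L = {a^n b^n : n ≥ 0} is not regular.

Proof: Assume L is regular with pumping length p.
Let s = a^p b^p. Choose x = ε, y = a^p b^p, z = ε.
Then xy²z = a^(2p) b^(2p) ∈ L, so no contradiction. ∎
Error: The decomposition violates |xy| ≤ p. With y = a^p b^p, |xy| = |y| = 2p > p. (The proof also miscomputes xy²z, which would be a^p b^p a^p b^p rather than a^(2p) b^(2p), and it wrongly treats one harmless decomposition as settling the matter — the prover does not get to choose the decomposition.)

Correction: The pumping lemma requires |xy| ≤ p, and the argument must handle every decomposition satisfying |xy| ≤ p, |y| ≥ 1. Since s starts with p a's, any such y consists only of a's, say y = a^k with k ≥ 1. Then xy²z = a^(p+k) b^p has unequal numbers of a's and b's, so xy²z ∉ L — the required contradiction.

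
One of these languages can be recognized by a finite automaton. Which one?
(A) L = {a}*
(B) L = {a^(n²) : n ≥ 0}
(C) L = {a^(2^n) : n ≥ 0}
(A) {a}*

(A) L = {a}* is regular.

This can be recognized by a finite automaton (DFA/NFA).
Regular expressions like {a}* define regular languages.

The other choices are not regular:
- {a^(2^n) : n ≥ 0}: After pumping, length is no longer a power of 2
- {a^(n²) : n ≥ 0}: After pumping, length is no longer a perfect square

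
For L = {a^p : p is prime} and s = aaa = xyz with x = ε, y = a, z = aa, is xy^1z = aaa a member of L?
Yes

xy¹z = ε · a · aa = aaa.
aaa has length 3, which is prime, so it is in L.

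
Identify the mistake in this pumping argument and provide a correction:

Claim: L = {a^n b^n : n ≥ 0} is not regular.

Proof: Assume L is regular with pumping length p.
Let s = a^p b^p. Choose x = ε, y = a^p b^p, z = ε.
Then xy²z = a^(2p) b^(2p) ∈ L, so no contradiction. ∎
Error: The decomposition violates |xy| ≤ p. With y = a^p b^p, |xy| = |y| = 2p > p. (The proof also miscomputes xy²z, which would be a^p b^p a^p b^p rather than a^(2p) b^(2p), and it wrongly treats one harmless decomposition as settling the matter — the prover does not get to choose the decomposition.)

Correction: The pumping lemma requires |xy| ≤ p, and the argument must handle every decomposition satisfying |xy| ≤ p, |y| ≥ 1. Since s starts with p a's, any such y consists only of a's, say y = a^k with k ≥ 1. Then xy²z = a^(p+k) b^p has unequal numbers of a's and b's, so xy²z ∉ L — the required contradiction.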